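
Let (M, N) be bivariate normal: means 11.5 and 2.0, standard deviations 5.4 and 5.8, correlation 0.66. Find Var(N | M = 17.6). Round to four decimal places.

The conditional variance in a bivariate normal is σ_N²(1 − ρ²), independent of x.
Var(N | M=17.6) = (5.8)²·(1 − (0.66)²) = 33.64·0.5644 = 18.9864.

18.9864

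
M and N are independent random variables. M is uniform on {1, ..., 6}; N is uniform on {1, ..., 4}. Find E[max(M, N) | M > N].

P(M > N) = 7/12.
Summing max(M,N)·P(x,y) over outcomes with M > N gives 8/3.
E[max(M, N) | M > N] = (8/3) / (7/12) = 32/7.

32/7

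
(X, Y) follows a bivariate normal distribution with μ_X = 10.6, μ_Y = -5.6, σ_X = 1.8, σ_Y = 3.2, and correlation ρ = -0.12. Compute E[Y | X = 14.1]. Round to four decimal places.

-6.3467

For a bivariate normal, E[Y | X=x] = μ_Y + ρ·(σ_Y/σ_X)·(x − μ_X).
E[Y | X=14.1] = -5.6 + (-0.12)·(3.2/1.8)·(14.1 − (10.6)) = -5.6 + (-0.21333)·(3.5) = -6.3467.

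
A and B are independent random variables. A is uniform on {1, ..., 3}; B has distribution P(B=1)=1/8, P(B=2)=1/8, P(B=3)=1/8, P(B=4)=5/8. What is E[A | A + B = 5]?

10/7

P(A + B = 5) = 7/24.
Summing A·P(x,y) over outcomes with A + B = 5 gives 5/12.
E[A | A + B = 5] = (5/12) / (7/24) = 10/7.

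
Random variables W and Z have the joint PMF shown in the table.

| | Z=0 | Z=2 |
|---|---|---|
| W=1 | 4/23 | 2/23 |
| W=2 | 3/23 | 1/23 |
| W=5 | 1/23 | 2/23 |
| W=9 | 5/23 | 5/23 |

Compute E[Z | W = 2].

1/2

P(W = 2) = 4/23.
Σ Z·P over the event = 0·(3/23) + 2·(1/23) = 2/23.
E[Z | W = 2] = (2/23) / (4/23) = 1/2.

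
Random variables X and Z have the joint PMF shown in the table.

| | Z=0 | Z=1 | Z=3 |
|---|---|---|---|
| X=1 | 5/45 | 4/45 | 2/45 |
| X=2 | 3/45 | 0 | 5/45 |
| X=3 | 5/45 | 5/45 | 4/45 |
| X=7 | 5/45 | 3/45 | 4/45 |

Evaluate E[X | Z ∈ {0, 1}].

P(Z ∈ {0, 1}) = 2/3.
Σ X·P over the event = 1·(5/45) + 1·(4/45) + 2·(3/45) + 3·(5/45) + 3·(5/45) + 7·(5/45) + 7·(3/45) = 101/45.
E[X | Z ∈ {0, 1}] = (101/45) / (2/3) = 101/30.

101/30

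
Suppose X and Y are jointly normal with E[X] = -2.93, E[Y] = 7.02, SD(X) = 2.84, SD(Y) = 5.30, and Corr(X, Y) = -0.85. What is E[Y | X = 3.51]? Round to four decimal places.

-3.1956

The regression of Y on X has slope ρ·σ_Y/σ_X and passes through (μ_X, μ_Y).
E[Y | X=3.51] = 7.02 + (-0.85)·(5.30/2.84)·(3.51 − (-2.93)) = 7.02 + (-1.58627)·(6.44) = -3.1956.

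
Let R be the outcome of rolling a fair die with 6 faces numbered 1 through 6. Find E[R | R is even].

Given R is even, R is equally likely to be any of {2, 4, 6}.
E[R | R is even] = (2 + 4 + 6) / 3 = 4.

4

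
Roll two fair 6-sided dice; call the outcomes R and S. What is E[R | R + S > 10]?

17/3

Outcomes with R + S > 10: (5,6), (6,5), (6,6), each with probability 1/36.
E[R | R + S > 10] = (5 + 6 + 6) / 3 = 17/3.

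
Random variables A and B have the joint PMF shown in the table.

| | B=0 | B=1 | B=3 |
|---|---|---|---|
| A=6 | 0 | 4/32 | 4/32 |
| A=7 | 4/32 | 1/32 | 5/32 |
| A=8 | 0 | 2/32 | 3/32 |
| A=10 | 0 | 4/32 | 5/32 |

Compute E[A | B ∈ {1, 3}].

P(B ∈ {1, 3}) = 7/8.
Σ A·P over the event = 6·(4/32) + 6·(4/32) + 7·(1/32) + 7·(5/32) + 8·(2/32) + 8·(3/32) + 10·(4/32) + 10·(5/32) = 55/8.
E[A | B ∈ {1, 3}] = (55/8) / (7/8) = 55/7.

55/7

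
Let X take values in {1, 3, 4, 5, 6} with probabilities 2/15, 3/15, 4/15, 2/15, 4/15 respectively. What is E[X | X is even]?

P(X is even) = 8/15.
Σ over the event: 4·4/15 + 6·4/15 = 8/3.
E[X | X is even] = (8/3) / (8/15) = 5.

5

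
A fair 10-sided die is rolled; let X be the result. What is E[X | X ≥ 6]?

8

Given X ≥ 6, X is equally likely to be any of {6, 7, 8, 9, 10}.
E[X | X ≥ 6] = (6 + 7 + 8 + 9 + 10) / 5 = 8.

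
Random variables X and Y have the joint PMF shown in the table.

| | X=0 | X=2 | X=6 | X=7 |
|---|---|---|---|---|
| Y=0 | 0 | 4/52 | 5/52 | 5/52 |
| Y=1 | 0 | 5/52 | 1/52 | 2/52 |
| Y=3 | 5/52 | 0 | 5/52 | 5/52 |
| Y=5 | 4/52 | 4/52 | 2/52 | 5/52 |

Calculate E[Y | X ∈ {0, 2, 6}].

86/35

P(X ∈ {0, 2, 6}) = 35/52.
Summing Y·P(X=x,Y=y) over the conditioning event gives 43/26.
E[Y | X ∈ {0, 2, 6}] = (43/26) / (35/52) = 86/35.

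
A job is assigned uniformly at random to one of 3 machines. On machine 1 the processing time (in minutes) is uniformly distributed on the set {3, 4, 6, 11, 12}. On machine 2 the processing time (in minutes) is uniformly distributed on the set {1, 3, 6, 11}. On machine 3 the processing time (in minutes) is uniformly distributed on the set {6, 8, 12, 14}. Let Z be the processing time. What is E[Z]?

449/60

E[Z | machine 1] = (3+4+6+11+12)/5 = 36/5.
E[Z | machine 2] = (1+3+6+11)/4 = 21/4.
E[Z | machine 3] = (6+8+12+14)/4 = 10.
E[Z] = (1/3)·(36/5) + (1/3)·(21/4) + (1/3)·(10) = 449/60.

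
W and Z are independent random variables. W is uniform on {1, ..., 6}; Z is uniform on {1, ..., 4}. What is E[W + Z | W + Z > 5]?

P(W + Z > 5) = 7/12.
Summing (W+Z)·P(x,y) over outcomes with W + Z > 5 gives 13/3.
E[W + Z | W + Z > 5] = (13/3) / (7/12) = 52/7.

52/7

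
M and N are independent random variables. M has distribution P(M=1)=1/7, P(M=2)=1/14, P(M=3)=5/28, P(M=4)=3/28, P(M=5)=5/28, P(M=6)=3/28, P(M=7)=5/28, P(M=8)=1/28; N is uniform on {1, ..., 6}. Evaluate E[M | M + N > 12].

P(M + N > 12) = 1/24.
Summing M·P(x,y) over outcomes with M + N > 12 gives 17/56.
E[M | M + N > 12] = (17/56) / (1/24) = 51/7.

51/7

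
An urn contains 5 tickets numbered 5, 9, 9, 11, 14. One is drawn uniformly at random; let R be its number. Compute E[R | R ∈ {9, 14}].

32/3

P(R ∈ {9, 14}) = 3/5.
Σ over the event: 9·2/5 + 14·1/5 = 32/5.
E[R | R ∈ {9, 14}] = (32/5) / (3/5) = 32/3.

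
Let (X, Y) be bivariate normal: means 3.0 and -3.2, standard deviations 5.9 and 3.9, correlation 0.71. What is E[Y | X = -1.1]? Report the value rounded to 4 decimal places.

E[Y | X=x] = μ_Y + ρ(σ_Y/σ_X)(x − μ_X) for jointly normal variables.
E[Y | X=-1.1] = -3.2 + (0.71)·(3.9/5.9)·(-1.1 − (3.0)) = -3.2 + (0.46932)·(-4.1) = -5.1242.

-5.1242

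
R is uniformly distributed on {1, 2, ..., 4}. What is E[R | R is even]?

3

Given R is even, R is equally likely to be any of {2, 4}.
E[R | R is even] = (2 + 4) / 2 = 3.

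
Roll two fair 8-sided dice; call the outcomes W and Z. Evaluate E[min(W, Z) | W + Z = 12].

P(W + Z = 12) = 5/64.
Summing min(W,Z)·P(x,y) over outcomes with W + Z = 12 gives 3/8.
E[min(W, Z) | W + Z = 12] = (3/8) / (5/64) = 24/5.

24/5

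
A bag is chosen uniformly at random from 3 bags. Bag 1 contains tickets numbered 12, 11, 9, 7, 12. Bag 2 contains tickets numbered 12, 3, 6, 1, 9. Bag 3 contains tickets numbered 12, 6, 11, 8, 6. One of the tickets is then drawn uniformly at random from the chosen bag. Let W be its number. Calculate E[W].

25/3

E[W | bag 1] = (12+11+9+7+12)/5 = 51/5.
E[W | bag 2] = (12+3+6+1+9)/5 = 31/5.
E[W | bag 3] = (12+6+11+8+6)/5 = 43/5.
By the law of total expectation,
E[W] = (1/3)·(51/5) + (1/3)·(31/5) + (1/3)·(43/5) = 25/3.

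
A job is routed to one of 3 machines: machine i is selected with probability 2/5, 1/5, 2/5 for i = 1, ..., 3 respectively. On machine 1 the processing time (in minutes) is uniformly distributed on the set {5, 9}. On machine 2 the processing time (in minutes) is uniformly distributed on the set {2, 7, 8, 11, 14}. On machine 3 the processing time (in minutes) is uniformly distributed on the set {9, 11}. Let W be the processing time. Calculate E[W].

212/25

E[W | machine 1] = (5+9)/2 = 7.
E[W | machine 2] = (2+7+8+11+14)/5 = 42/5.
E[W | machine 3] = (9+11)/2 = 10.
By the law of total expectation,
E[W] = (2/5)·(7) + (1/5)·(42/5) + (2/5)·(10) = 212/25.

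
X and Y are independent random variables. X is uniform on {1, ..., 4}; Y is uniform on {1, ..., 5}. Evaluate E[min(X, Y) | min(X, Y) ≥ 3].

10/3

Outcomes with min(X, Y) ≥ 3: (3,3), (3,4), (3,5), (4,3), (4,4), (4,5), each with probability 1/20.
E[min(X, Y) | min(X, Y) ≥ 3] = (3 + 3 + 3 + 3 + 4 + 4) / 6 = 10/3.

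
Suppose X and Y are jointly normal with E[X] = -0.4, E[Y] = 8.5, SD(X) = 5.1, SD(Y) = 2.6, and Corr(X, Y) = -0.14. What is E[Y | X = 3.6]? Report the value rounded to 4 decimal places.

8.2145

The regression of Y on X has slope ρ·σ_Y/σ_X and passes through (μ_X, μ_Y).
E[Y | X=3.6] = 8.5 + (-0.14)·(2.6/5.1)·(3.6 − (-0.4)) = 8.5 + (-0.071373)·(4) = 8.2145.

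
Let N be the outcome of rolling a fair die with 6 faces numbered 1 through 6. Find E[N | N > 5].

6

Given N > 5, N is equally likely to be any of {6}.
E[N | N > 5] = (6) / 1 = 6.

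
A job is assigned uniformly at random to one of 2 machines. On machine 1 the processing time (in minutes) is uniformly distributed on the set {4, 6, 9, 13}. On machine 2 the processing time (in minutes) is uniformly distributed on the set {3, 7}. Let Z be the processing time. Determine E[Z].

E[Z | machine 1] = (4+6+9+13)/4 = 8.
E[Z | machine 2] = (3+7)/2 = 5.
By the law of total expectation,
E[Z] = (1/2)·(8) + (1/2)·(5) = 13/2.

13/2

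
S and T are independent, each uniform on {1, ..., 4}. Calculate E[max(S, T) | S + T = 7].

4

P(S + T = 7) = 1/8.
Summing max(S,T)·P(x,y) over outcomes with S + T = 7 gives 1/2.
E[max(S, T) | S + T = 7] = (1/2) / (1/8) = 4.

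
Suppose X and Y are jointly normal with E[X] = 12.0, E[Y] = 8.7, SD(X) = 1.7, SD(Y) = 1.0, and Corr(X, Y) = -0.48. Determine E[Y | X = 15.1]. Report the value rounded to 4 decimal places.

7.8247

E[Y | X=x] = μ_Y + ρ(σ_Y/σ_X)(x − μ_X) for jointly normal variables.
E[Y | X=15.1] = 8.7 + (-0.48)·(1.0/1.7)·(15.1 − (12.0)) = 8.7 + (-0.28235)·(3.1) = 7.8247.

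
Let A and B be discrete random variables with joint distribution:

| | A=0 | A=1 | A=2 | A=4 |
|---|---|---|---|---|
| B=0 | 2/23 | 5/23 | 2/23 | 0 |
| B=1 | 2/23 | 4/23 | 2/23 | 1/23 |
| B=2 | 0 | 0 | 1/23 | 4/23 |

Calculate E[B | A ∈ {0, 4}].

11/9

P(A ∈ {0, 4}) = 9/23.
Σ B·P over the event = 0·(2/23) + 1·(2/23) + 1·(1/23) + 2·(4/23) = 11/23.
E[B | A ∈ {0, 4}] = (11/23) / (9/23) = 11/9.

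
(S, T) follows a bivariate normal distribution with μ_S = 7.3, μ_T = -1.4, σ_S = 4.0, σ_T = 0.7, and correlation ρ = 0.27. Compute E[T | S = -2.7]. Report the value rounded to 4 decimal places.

-1.8725

E[T | S=x] = μ_T + ρ(σ_T/σ_S)(x − μ_S) for jointly normal variables.
E[T | S=-2.7] = -1.4 + (0.27)·(0.7/4.0)·(-2.7 − (7.3)) = -1.4 + (0.04725)·(-10) = -1.8725.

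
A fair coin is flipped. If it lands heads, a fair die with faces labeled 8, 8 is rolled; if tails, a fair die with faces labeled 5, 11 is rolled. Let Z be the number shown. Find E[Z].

8

E[Z | heads] = (8+8)/2 = 8.
E[Z | tails] = (5+11)/2 = 8.
E[Z] = (1/2)·(8) + (1/2)·(8) = 8.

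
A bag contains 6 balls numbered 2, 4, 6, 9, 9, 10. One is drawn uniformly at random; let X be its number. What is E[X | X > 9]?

P(X > 9) = 1/6.
Σ over the event: 10·1/6 = 5/3.
E[X | X > 9] = (5/3) / (1/6) = 10.

10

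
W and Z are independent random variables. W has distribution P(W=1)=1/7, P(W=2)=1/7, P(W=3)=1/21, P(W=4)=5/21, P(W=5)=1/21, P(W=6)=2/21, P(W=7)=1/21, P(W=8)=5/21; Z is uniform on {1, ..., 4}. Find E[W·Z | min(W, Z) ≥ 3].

P(min(W, Z) ≥ 3) = 5/14.
Summing WZ·P(x,y) over outcomes with min(W, Z) ≥ 3 gives 29/4.
E[W·Z | min(W, Z) ≥ 3] = (29/4) / (5/14) = 203/10.

203/10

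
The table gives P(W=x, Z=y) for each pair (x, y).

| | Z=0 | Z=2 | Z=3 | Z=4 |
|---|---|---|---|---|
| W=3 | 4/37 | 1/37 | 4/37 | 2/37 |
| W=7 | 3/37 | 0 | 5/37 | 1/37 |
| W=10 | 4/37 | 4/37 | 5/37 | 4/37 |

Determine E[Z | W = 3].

P(W = 3) = 11/37.
Σ Z·P over the event = 0·(4/37) + 2·(1/37) + 3·(4/37) + 4·(2/37) = 22/37.
E[Z | W = 3] = (22/37) / (11/37) = 2.

2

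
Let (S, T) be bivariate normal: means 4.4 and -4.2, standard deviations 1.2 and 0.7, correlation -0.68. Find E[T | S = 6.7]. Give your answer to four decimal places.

-5.1123

The regression of T on S has slope ρ·σ_T/σ_S and passes through (μ_S, μ_T).
E[T | S=6.7] = -4.2 + (-0.68)·(0.7/1.2)·(6.7 − (4.4)) = -4.2 + (-0.39667)·(2.3) = -5.1123.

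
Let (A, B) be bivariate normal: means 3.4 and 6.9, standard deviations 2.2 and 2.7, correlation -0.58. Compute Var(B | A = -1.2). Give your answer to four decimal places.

4.8376

For a bivariate normal, Var(B | A=x) = σ_B²(1 − ρ²).
Var(B | A=-1.2) = (2.7)²·(1 − (-0.58)²) = 7.29·0.6636 = 4.8376.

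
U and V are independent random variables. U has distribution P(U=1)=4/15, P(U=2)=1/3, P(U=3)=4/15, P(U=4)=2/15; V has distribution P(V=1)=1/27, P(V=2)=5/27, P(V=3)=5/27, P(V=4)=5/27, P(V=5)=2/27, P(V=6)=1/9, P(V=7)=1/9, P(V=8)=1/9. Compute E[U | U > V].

10/3

P(U > V) = 17/135.
Summing U·P(x,y) over outcomes with U > V gives 34/81.
E[U | U > V] = (34/81) / (17/135) = 10/3.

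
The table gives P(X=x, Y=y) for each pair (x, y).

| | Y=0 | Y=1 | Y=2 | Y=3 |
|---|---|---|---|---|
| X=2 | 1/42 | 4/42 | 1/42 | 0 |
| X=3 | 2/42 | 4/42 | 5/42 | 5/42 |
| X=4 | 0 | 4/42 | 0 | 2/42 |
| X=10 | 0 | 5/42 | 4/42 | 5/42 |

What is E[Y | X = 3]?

P(X = 3) = 8/21.
Σ Y·P over the event = 0·(2/42) + 1·(4/42) + 2·(5/42) + 3·(5/42) = 29/42.
E[Y | X = 3] = (29/42) / (8/21) = 29/16.

29/16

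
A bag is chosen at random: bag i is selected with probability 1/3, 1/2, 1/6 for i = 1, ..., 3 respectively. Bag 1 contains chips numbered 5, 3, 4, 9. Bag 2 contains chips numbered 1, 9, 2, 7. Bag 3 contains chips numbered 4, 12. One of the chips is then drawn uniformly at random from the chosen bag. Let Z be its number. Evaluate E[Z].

E[Z | bag 1] = (5+3+4+9)/4 = 21/4.
E[Z | bag 2] = (1+9+2+7)/4 = 19/4.
E[Z | bag 3] = (4+12)/2 = 8.
By the law of total expectation,
E[Z] = (1/3)·(21/4) + (1/2)·(19/4) + (1/6)·(8) = 131/24.

131/24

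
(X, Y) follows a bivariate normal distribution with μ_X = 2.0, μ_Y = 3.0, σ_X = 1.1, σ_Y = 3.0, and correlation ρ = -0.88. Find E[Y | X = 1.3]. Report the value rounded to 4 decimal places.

The regression of Y on X has slope ρ·σ_Y/σ_X and passes through (μ_X, μ_Y).
E[Y | X=1.3] = 3.0 + (-0.88)·(3.0/1.1)·(1.3 − (2.0)) = 3.0 + (-2.4)·(-0.7) = 4.6800.

4.6800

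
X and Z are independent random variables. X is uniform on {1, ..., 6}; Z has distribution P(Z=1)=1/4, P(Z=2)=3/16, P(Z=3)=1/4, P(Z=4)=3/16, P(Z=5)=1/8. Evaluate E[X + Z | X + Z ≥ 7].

361/44

P(X + Z ≥ 7) = 11/24.
Summing (X+Z)·P(x,y) over outcomes with X + Z ≥ 7 gives 361/96.
E[X + Z | X + Z ≥ 7] = (361/96) / (11/24) = 361/44.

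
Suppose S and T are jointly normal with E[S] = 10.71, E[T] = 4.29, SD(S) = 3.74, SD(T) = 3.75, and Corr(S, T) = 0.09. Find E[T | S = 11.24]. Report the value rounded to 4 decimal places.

The regression of T on S has slope ρ·σ_T/σ_S and passes through (μ_S, μ_T).
E[T | S=11.24] = 4.29 + (0.09)·(3.75/3.74)·(11.24 − (10.71)) = 4.29 + (0.090241)·(0.53) = 4.3378.

4.3378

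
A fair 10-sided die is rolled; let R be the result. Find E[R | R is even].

Given R is even, R is equally likely to be any of {2, 4, 6, 8, 10}.
E[R | R is even] = (2 + 4 + 6 + 8 + 10) / 5 = 6.

6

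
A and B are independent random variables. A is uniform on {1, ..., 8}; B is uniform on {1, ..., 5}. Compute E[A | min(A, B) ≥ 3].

11/2

P(min(A, B) ≥ 3) = 9/20.
Summing A·P(x,y) over outcomes with min(A, B) ≥ 3 gives 99/40.
E[A | min(A, B) ≥ 3] = (99/40) / (9/20) = 11/2.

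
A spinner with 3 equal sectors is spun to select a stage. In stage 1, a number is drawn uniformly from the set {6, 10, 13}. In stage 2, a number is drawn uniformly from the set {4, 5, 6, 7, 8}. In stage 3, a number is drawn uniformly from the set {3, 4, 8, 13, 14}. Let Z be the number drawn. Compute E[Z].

E[Z | stage 1] = (6+10+13)/3 = 29/3.
E[Z | stage 2] = (4+5+6+7+8)/5 = 6.
E[Z | stage 3] = (3+4+8+13+14)/5 = 42/5.
By the law of total expectation,
E[Z] = (1/3)·(29/3) + (1/3)·(6) + (1/3)·(42/5) = 361/45.

361/45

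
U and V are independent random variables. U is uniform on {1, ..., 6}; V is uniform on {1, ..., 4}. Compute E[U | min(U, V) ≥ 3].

9/2

Outcomes with min(U, V) ≥ 3: (3,3), (3,4), (4,3), (4,4), (5,3), (5,4), (6,3), (6,4), each with probability 1/24.
E[U | min(U, V) ≥ 3] = (3 + 3 + 4 + 4 + 5 + 5 + 6 + 6) / 8 = 9/2.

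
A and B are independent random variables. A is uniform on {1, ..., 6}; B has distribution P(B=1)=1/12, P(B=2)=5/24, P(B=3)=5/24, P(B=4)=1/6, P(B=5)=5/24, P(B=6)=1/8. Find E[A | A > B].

279/58

P(A > B) = 29/72.
Summing A·P(x,y) over outcomes with A > B gives 31/16.
E[A | A > B] = (31/16) / (29/72) = 279/58.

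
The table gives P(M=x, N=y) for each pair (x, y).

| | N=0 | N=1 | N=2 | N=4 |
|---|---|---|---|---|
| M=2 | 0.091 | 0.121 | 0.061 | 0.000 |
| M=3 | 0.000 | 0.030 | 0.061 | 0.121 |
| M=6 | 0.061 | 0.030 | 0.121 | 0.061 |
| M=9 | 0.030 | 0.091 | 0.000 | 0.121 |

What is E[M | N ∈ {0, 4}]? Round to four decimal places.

5.4351

P(N ∈ {0, 4}) = 0.485.
Σ M·P over the event = 2·(0.091) + 3·(0.121) + 6·(0.061) + 6·(0.061) + 9·(0.030) + 9·(0.121) = 2.636.
E[M | N ∈ {0, 4}] = (2.636) / (0.485) = 5.4351.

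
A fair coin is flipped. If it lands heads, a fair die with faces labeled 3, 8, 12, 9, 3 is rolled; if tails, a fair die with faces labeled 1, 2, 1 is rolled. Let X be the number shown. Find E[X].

25/6

E[X | heads] = (3+8+12+9+3)/5 = 7.
E[X | tails] = (1+2+1)/3 = 4/3.
By the law of total expectation,
E[X] = (1/2)·(7) + (1/2)·(4/3) = 25/6.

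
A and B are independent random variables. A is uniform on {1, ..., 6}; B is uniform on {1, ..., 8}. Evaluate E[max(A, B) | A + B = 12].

P(A + B = 12) = 1/16.
Summing max(A,B)·P(x,y) over outcomes with A + B = 12 gives 7/16.
E[max(A, B) | A + B = 12] = (7/16) / (1/16) = 7.

7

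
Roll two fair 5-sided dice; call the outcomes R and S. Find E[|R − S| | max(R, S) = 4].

12/7

Outcomes with max(R, S) = 4: (1,4), (2,4), (3,4), (4,1), (4,2), (4,3), (4,4), each with probability 1/25.
E[|R − S| | max(R, S) = 4] = (3 + 2 + 1 + 3 + 2 + 1 + 0) / 7 = 12/7.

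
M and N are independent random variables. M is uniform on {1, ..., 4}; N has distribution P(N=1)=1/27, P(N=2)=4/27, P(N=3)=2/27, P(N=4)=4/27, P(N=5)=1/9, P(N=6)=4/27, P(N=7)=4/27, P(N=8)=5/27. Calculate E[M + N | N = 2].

9/2

P(N = 2) = 4/27.
Summing (M+N)·P(x,y) over outcomes with N = 2 gives 2/3.
E[M + N | N = 2] = (2/3) / (4/27) = 9/2.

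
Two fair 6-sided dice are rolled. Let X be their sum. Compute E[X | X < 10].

94/15

P(X < 10) = 5/6.
Σ over the event: 2·1/36 + 3·1/18 + 4·1/12 + 5·1/9 + 6·5/36 + 7·1/6 + 8·5/36 + 9·1/9 = 47/9.
E[X | X < 10] = (47/9) / (5/6) = 94/15.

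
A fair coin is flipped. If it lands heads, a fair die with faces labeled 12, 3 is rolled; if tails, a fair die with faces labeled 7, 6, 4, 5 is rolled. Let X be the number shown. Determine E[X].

13/2

E[X | heads] = (12+3)/2 = 15/2.
E[X | tails] = (7+6+4+5)/4 = 11/2.
By the law of total expectation,
E[X] = (1/2)·(15/2) + (1/2)·(11/2) = 13/2.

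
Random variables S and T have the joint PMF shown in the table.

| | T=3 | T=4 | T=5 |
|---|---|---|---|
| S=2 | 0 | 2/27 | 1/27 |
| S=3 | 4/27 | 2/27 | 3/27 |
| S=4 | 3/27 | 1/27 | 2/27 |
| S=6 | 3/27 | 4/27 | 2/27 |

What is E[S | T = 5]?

P(T = 5) = 8/27.
Σ S·P over the event = 2·(1/27) + 3·(3/27) + 4·(2/27) + 6·(2/27) = 31/27.
E[S | T = 5] = (31/27) / (8/27) = 31/8.

31/8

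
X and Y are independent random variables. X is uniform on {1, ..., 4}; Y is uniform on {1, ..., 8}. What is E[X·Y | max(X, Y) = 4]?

Outcomes with max(X, Y) = 4: (1,4), (2,4), (3,4), (4,1), (4,2), (4,3), (4,4), each with probability 1/32.
E[X·Y | max(X, Y) = 4] = (4 + 8 + 12 + 4 + 8 + 12 + 16) / 7 = 64/7.

64/7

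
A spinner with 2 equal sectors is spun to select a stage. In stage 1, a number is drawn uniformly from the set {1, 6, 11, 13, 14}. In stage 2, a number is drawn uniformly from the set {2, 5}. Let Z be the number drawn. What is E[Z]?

E[Z | stage 1] = (1+6+11+13+14)/5 = 9.
E[Z | stage 2] = (2+5)/2 = 7/2.
E[Z] = (1/2)·(9) + (1/2)·(7/2) = 25/4.

25/4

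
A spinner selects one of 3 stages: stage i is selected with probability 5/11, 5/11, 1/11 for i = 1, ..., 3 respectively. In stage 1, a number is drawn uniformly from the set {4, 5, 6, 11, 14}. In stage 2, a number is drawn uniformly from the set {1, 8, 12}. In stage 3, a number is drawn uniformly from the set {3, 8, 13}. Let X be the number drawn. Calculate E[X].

83/11

E[X | stage 1] = (4+5+6+11+14)/5 = 8.
E[X | stage 2] = (1+8+12)/3 = 7.
E[X | stage 3] = (3+8+13)/3 = 8.
By the law of total expectation,
E[X] = (5/11)·(8) + (5/11)·(7) + (1/11)·(8) = 83/11.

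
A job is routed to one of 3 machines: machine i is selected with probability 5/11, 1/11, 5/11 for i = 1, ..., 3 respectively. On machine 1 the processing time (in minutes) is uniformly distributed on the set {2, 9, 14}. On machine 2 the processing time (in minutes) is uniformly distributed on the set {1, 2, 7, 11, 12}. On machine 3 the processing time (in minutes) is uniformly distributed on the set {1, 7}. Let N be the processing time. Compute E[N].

E[N | machine 1] = (2+9+14)/3 = 25/3.
E[N | machine 2] = (1+2+7+11+12)/5 = 33/5.
E[N | machine 3] = (1+7)/2 = 4.
E[N] = (5/11)·(25/3) + (1/11)·(33/5) + (5/11)·(4) = 1024/165.

1024/165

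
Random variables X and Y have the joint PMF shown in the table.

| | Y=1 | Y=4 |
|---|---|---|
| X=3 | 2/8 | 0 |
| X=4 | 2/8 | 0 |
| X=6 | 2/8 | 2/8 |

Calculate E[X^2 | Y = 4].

P(Y = 4) = 1/4.
Summing X^2·P(X=x,Y=y) over the conditioning event gives 9.
E[X^2 | Y = 4] = (9) / (1/4) = 36.

36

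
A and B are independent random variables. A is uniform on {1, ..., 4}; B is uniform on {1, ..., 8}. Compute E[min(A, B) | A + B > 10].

11/3

Outcomes with A + B > 10: (3,8), (4,7), (4,8), each with probability 1/32.
E[min(A, B) | A + B > 10] = (3 + 4 + 4) / 3 = 11/3.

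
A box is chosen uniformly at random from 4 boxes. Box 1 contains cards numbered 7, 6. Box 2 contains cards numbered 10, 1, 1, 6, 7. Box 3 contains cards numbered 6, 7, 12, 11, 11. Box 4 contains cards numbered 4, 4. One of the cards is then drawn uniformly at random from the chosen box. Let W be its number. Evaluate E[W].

E[W | box 1] = (7+6)/2 = 13/2.
E[W | box 2] = (10+1+1+6+7)/5 = 5.
E[W | box 3] = (6+7+12+11+11)/5 = 47/5.
E[W | box 4] = (4+4)/2 = 4.
E[W] = (1/4)·(13/2) + (1/4)·(5) + (1/4)·(47/5) + (1/4)·(4) = 249/40.

249/40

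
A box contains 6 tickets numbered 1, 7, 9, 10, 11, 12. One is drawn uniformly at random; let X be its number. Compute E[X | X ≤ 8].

4

P(X ≤ 8) = 1/3.
Σ over the event: 1·1/6 + 7·1/6 = 4/3.
E[X | X ≤ 8] = (4/3) / (1/3) = 4.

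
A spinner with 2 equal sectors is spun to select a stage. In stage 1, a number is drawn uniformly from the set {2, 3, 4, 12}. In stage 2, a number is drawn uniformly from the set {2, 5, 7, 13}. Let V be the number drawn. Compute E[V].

E[V | stage 1] = (2+3+4+12)/4 = 21/4.
E[V | stage 2] = (2+5+7+13)/4 = 27/4.
E[V] = (1/2)·(21/4) + (1/2)·(27/4) = 6.

6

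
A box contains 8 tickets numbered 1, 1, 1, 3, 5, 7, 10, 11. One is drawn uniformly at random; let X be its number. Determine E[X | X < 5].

P(X < 5) = 1/2.
Σ over the event: 1·3/8 + 3·1/8 = 3/4.
E[X | X < 5] = (3/4) / (1/2) = 3/2.

3/2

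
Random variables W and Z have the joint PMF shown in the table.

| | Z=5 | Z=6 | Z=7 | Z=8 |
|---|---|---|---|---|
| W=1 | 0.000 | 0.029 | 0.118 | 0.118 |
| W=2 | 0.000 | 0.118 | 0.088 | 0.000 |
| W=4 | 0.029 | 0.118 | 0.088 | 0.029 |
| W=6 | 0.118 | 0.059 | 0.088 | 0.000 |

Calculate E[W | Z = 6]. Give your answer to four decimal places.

P(Z = 6) = 0.324.
Σ W·P over the event = 1·(0.029) + 2·(0.118) + 4·(0.118) + 6·(0.059) = 1.091.
E[W | Z = 6] = (1.091) / (0.324) = 3.3673.

3.3673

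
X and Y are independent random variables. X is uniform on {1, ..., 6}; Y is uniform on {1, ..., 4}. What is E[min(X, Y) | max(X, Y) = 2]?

4/3

P(max(X, Y) = 2) = 1/8.
Summing min(X,Y)·P(x,y) over outcomes with max(X, Y) = 2 gives 1/6.
E[min(X, Y) | max(X, Y) = 2] = (1/6) / (1/8) = 4/3.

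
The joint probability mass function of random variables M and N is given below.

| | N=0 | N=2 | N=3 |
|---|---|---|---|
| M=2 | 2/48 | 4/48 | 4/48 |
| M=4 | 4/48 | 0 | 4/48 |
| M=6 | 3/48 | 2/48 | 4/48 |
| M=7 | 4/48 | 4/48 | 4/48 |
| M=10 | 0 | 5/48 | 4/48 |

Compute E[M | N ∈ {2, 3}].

214/35

P(N ∈ {2, 3}) = 35/48.
Summing M·P(M=x,N=y) over the conditioning event gives 107/24.
E[M | N ∈ {2, 3}] = (107/24) / (35/48) = 214/35.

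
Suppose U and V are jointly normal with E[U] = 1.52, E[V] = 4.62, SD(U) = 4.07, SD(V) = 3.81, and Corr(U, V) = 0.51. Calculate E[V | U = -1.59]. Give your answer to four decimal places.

For a bivariate normal, E[V | U=x] = μ_V + ρ·(σ_V/σ_U)·(x − μ_U).
E[V | U=-1.59] = 4.62 + (0.51)·(3.81/4.07)·(-1.59 − (1.52)) = 4.62 + (0.47742)·(-3.11) = 3.1352.

3.1352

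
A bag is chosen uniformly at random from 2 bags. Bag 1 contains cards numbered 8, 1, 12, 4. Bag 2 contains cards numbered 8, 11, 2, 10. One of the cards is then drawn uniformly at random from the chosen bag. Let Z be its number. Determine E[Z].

7

E[Z | bag 1] = (8+1+12+4)/4 = 25/4.
E[Z | bag 2] = (8+11+2+10)/4 = 31/4.
By the law of total expectation,
E[Z] = (1/2)·(25/4) + (1/2)·(31/4) = 7.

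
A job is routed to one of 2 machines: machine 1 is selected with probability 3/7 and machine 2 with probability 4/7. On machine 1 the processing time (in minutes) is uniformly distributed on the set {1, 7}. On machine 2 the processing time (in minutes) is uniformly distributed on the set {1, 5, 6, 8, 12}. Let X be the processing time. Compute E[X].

E[X | machine 1] = (1+7)/2 = 4.
E[X | machine 2] = (1+5+6+8+12)/5 = 32/5.
E[X] = (3/7)·(4) + (4/7)·(32/5) = 188/35.

188/35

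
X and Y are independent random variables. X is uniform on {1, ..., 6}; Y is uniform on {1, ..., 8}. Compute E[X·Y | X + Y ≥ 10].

91/3

P(X + Y ≥ 10) = 5/16.
Summing XY·P(x,y) over outcomes with X + Y ≥ 10 gives 455/48.
E[X·Y | X + Y ≥ 10] = (455/48) / (5/16) = 91/3.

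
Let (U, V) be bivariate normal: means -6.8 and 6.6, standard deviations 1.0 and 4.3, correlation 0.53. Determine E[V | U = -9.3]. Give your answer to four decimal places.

The regression of V on U has slope ρ·σ_V/σ_U and passes through (μ_U, μ_V).
E[V | U=-9.3] = 6.6 + (0.53)·(4.3/1.0)·(-9.3 − (-6.8)) = 6.6 + (2.279)·(-2.5) = 0.9025.

0.9025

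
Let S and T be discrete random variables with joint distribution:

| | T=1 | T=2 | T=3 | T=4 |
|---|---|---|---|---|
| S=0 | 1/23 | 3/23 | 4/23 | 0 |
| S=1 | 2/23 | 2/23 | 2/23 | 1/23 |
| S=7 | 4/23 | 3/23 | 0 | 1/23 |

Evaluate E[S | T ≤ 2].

P(T ≤ 2) = 15/23.
Σ S·P over the event = 0·(1/23) + 0·(3/23) + 1·(2/23) + 1·(2/23) + 7·(4/23) + 7·(3/23) = 53/23.
E[S | T ≤ 2] = (53/23) / (15/23) = 53/15.

53/15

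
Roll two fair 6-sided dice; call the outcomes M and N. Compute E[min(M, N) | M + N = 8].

P(M + N = 8) = 5/36.
Summing min(M,N)·P(x,y) over outcomes with M + N = 8 gives 7/18.
E[min(M, N) | M + N = 8] = (7/18) / (5/36) = 14/5.

14/5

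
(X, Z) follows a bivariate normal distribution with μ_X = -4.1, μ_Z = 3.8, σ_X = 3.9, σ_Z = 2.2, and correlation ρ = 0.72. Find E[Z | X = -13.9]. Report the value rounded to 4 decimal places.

-0.1803

E[Z | X=x] = μ_Z + ρ(σ_Z/σ_X)(x − μ_X) for jointly normal variables.
E[Z | X=-13.9] = 3.8 + (0.72)·(2.2/3.9)·(-13.9 − (-4.1)) = 3.8 + (0.40615)·(-9.8) = -0.1803.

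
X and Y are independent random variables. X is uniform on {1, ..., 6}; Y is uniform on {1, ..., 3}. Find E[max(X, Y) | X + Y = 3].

2

Outcomes with X + Y = 3: (1,2), (2,1), each with probability 1/18.
E[max(X, Y) | X + Y = 3] = (2 + 2) / 2 = 2.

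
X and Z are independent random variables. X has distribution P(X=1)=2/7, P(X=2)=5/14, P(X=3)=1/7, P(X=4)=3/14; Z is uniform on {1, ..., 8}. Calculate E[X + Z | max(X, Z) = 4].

P(max(X, Z) = 4) = 23/112.
Summing (X+Z)·P(x,y) over outcomes with max(X, Z) = 4 gives 71/56.
E[X + Z | max(X, Z) = 4] = (71/56) / (23/112) = 142/23.

142/23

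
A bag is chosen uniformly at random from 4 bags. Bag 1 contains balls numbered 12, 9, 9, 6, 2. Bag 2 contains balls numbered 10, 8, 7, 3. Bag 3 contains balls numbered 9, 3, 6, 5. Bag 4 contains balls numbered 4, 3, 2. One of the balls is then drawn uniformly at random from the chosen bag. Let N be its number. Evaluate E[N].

467/80

E[N | bag 1] = (12+9+9+6+2)/5 = 38/5.
E[N | bag 2] = (10+8+7+3)/4 = 7.
E[N | bag 3] = (9+3+6+5)/4 = 23/4.
E[N | bag 4] = (4+3+2)/3 = 3.
E[N] = (1/4)·(38/5) + (1/4)·(7) + (1/4)·(23/4) + (1/4)·(3) = 467/80.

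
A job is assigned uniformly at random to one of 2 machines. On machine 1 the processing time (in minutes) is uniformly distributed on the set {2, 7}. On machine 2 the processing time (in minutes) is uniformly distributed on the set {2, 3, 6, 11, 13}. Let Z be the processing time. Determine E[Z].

E[Z | machine 1] = (2+7)/2 = 9/2.
E[Z | machine 2] = (2+3+6+11+13)/5 = 7.
By the law of total expectation,
E[Z] = (1/2)·(9/2) + (1/2)·(7) = 23/4.

23/4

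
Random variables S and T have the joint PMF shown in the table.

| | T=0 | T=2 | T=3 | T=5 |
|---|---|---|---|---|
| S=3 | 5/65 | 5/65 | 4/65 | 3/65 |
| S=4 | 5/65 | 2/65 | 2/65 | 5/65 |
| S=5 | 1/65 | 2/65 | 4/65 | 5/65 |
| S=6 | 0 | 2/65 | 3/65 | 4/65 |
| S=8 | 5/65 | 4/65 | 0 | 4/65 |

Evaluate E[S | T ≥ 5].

110/21

P(T ≥ 5) = 21/65.
Summing S·P(S=x,T=y) over the conditioning event gives 22/13.
E[S | T ≥ 5] = (22/13) / (21/65) = 110/21.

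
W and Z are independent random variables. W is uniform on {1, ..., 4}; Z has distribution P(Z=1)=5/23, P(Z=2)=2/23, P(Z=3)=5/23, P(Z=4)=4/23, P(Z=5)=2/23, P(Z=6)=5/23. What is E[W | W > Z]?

P(W > Z) = 6/23.
Summing W·P(x,y) over outcomes with W > Z gives 79/92.
E[W | W > Z] = (79/92) / (6/23) = 79/24.

79/24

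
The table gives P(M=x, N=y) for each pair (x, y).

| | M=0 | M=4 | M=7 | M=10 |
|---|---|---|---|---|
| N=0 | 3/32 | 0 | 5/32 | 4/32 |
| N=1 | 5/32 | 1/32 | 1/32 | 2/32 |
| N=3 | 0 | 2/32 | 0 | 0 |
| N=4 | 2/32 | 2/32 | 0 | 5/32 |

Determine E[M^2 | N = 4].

532/9

P(N = 4) = 9/32.
Σ M^2·P over the event = 0·(2/32) + 16·(2/32) + 100·(5/32) = 133/8.
E[M^2 | N = 4] = (133/8) / (9/32) = 532/9.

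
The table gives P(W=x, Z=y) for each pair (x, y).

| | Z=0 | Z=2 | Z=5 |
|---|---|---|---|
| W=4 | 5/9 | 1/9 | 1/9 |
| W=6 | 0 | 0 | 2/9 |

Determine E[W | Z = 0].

P(Z = 0) = 5/9.
Summing W·P(W=x,Z=y) over the conditioning event gives 20/9.
E[W | Z = 0] = (20/9) / (5/9) = 4.

4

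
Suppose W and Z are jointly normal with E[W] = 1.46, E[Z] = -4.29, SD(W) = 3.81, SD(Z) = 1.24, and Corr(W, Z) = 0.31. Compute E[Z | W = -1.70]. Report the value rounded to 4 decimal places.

E[Z | W=x] = μ_Z + ρ(σ_Z/σ_W)(x − μ_W) for jointly normal variables.
E[Z | W=-1.70] = -4.29 + (0.31)·(1.24/3.81)·(-1.70 − (1.46)) = -4.29 + (0.10089)·(-3.16) = -4.6088.

-4.6088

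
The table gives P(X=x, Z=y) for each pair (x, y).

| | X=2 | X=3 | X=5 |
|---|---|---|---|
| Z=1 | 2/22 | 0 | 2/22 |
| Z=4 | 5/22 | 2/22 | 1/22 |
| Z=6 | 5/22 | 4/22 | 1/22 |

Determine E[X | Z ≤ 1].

7/2

P(Z ≤ 1) = 2/11.
Σ X·P over the event = 2·(2/22) + 5·(2/22) = 7/11.
E[X | Z ≤ 1] = (7/11) / (2/11) = 7/2.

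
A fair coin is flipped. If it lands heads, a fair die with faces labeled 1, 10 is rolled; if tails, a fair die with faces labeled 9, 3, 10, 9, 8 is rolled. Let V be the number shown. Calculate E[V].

133/20

E[V | heads] = (1+10)/2 = 11/2.
E[V | tails] = (9+3+10+9+8)/5 = 39/5.
By the law of total expectation,
E[V] = (1/2)·(11/2) + (1/2)·(39/5) = 133/20.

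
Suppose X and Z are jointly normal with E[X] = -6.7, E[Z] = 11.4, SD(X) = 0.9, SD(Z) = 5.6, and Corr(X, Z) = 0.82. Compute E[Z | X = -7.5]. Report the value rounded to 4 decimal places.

7.3182

For a bivariate normal, E[Z | X=x] = μ_Z + ρ·(σ_Z/σ_X)·(x − μ_X).
E[Z | X=-7.5] = 11.4 + (0.82)·(5.6/0.9)·(-7.5 − (-6.7)) = 11.4 + (5.1022)·(-0.8) = 7.3182.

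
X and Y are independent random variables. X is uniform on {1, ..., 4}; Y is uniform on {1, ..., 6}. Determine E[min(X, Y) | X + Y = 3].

Outcomes with X + Y = 3: (1,2), (2,1), each with probability 1/24.
E[min(X, Y) | X + Y = 3] = (1 + 1) / 2 = 1.

1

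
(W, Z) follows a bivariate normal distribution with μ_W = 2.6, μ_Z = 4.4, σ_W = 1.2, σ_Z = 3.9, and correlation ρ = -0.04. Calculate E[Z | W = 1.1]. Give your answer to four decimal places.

For a bivariate normal, E[Z | W=x] = μ_Z + ρ·(σ_Z/σ_W)·(x − μ_W).
E[Z | W=1.1] = 4.4 + (-0.04)·(3.9/1.2)·(1.1 − (2.6)) = 4.4 + (-0.13)·(-1.5) = 4.5950.

4.5950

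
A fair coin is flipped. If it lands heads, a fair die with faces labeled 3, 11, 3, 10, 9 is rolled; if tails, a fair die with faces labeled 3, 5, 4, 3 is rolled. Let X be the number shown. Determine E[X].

219/40

E[X | heads] = (3+11+3+10+9)/5 = 36/5.
E[X | tails] = (3+5+4+3)/4 = 15/4.
By the law of total expectation,
E[X] = (1/2)·(36/5) + (1/2)·(15/4) = 219/40.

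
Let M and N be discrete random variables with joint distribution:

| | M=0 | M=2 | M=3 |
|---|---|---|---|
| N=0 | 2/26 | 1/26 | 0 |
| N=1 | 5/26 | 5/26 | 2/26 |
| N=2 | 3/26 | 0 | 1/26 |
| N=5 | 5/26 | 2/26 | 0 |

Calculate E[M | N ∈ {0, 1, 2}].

21/19

P(N ∈ {0, 1, 2}) = 19/26.
Σ M·P over the event = 0·(2/26) + 0·(5/26) + 0·(3/26) + 2·(1/26) + 2·(5/26) + 3·(2/26) + 3·(1/26) = 21/26.
E[M | N ∈ {0, 1, 2}] = (21/26) / (19/26) = 21/19.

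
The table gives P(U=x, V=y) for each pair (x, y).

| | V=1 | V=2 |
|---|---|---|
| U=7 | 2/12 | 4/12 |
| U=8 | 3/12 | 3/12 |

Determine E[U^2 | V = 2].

388/7

P(V = 2) = 7/12.
Σ U^2·P over the event = 49·(4/12) + 64·(3/12) = 97/3.
E[U^2 | V = 2] = (97/3) / (7/12) = 388/7.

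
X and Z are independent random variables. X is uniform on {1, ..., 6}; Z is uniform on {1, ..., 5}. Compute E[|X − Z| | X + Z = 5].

2

Outcomes with X + Z = 5: (1,4), (2,3), (3,2), (4,1), each with probability 1/30.
E[|X − Z| | X + Z = 5] = (3 + 1 + 1 + 3) / 4 = 2.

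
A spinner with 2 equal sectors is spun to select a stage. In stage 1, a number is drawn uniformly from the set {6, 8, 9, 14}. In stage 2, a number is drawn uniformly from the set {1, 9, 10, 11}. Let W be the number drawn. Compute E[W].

17/2

E[W | stage 1] = (6+8+9+14)/4 = 37/4.
E[W | stage 2] = (1+9+10+11)/4 = 31/4.
By the law of total expectation,
E[W] = (1/2)·(37/4) + (1/2)·(31/4) = 17/2.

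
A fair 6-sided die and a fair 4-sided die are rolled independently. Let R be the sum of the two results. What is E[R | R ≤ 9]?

P(R ≤ 9) = 23/24.
Σ over the event: 2·1/24 + 3·1/12 + 4·1/8 + 5·1/6 + 6·1/6 + 7·1/6 + 8·1/8 + 9·1/12 = 67/12.
E[R | R ≤ 9] = (67/12) / (23/24) = 134/23.

134/23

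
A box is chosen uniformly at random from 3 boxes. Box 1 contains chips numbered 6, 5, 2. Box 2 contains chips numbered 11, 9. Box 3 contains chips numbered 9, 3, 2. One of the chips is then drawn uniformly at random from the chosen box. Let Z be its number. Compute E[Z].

E[Z | box 1] = (6+5+2)/3 = 13/3.
E[Z | box 2] = (11+9)/2 = 10.
E[Z | box 3] = (9+3+2)/3 = 14/3.
By the law of total expectation,
E[Z] = (1/3)·(13/3) + (1/3)·(10) + (1/3)·(14/3) = 19/3.

19/3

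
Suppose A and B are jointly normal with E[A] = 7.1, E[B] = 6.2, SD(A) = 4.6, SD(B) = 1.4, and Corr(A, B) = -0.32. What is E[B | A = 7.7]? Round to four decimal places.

6.1416

E[B | A=x] = μ_B + ρ(σ_B/σ_A)(x − μ_A) for jointly normal variables.
E[B | A=7.7] = 6.2 + (-0.32)·(1.4/4.6)·(7.7 − (7.1)) = 6.2 + (-0.097391)·(0.6) = 6.1416.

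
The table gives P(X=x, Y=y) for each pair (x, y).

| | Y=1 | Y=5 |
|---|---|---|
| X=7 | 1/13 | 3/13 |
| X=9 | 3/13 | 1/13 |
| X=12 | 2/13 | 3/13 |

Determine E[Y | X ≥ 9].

25/9

P(X ≥ 9) = 9/13.
Σ Y·P over the event = 1·(3/13) + 5·(1/13) + 1·(2/13) + 5·(3/13) = 25/13.
E[Y | X ≥ 9] = (25/13) / (9/13) = 25/9.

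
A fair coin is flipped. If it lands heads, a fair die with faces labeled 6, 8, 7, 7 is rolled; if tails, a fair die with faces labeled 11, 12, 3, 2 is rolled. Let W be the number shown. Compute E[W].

E[W | heads] = (6+8+7+7)/4 = 7.
E[W | tails] = (11+12+3+2)/4 = 7.
By the law of total expectation,
E[W] = (1/2)·(7) + (1/2)·(7) = 7.

7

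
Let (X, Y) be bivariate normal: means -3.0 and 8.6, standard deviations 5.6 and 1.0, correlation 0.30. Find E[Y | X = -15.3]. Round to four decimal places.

The regression of Y on X has slope ρ·σ_Y/σ_X and passes through (μ_X, μ_Y).
E[Y | X=-15.3] = 8.6 + (0.30)·(1.0/5.6)·(-15.3 − (-3.0)) = 8.6 + (0.053571)·(-12.3) = 7.9411.

7.9411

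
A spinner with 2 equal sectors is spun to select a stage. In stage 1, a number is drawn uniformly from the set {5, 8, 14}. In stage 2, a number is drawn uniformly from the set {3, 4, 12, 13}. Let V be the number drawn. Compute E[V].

E[V | stage 1] = (5+8+14)/3 = 9.
E[V | stage 2] = (3+4+12+13)/4 = 8.
E[V] = (1/2)·(9) + (1/2)·(8) = 17/2.

17/2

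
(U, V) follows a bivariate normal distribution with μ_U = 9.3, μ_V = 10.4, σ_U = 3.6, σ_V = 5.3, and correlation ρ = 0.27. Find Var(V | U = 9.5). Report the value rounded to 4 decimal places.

Var(V | U=x) = (1 − ρ²)·σ_V².
Var(V | U=9.5) = (5.3)²·(1 − (0.27)²) = 28.09·0.9271 = 26.0422.

26.0422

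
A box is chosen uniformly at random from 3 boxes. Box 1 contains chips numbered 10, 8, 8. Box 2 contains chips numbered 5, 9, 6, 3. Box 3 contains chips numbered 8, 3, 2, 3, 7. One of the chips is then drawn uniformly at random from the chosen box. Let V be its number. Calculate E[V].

1141/180

E[V | box 1] = (10+8+8)/3 = 26/3.
E[V | box 2] = (5+9+6+3)/4 = 23/4.
E[V | box 3] = (8+3+2+3+7)/5 = 23/5.
E[V] = (1/3)·(26/3) + (1/3)·(23/4) + (1/3)·(23/5) = 1141/180.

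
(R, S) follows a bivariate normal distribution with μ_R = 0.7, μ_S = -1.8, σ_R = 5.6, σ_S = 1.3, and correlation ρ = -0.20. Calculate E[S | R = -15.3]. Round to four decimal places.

The regression of S on R has slope ρ·σ_S/σ_R and passes through (μ_R, μ_S).
E[S | R=-15.3] = -1.8 + (-0.20)·(1.3/5.6)·(-15.3 − (0.7)) = -1.8 + (-0.046429)·(-16) = -1.0571.

-1.0571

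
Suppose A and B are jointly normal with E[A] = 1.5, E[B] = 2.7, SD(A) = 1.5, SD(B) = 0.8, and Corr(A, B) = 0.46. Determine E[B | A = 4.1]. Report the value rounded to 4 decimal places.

3.3379

E[B | A=x] = μ_B + ρ(σ_B/σ_A)(x − μ_A) for jointly normal variables.
E[B | A=4.1] = 2.7 + (0.46)·(0.8/1.5)·(4.1 − (1.5)) = 2.7 + (0.24533)·(2.6) = 3.3379.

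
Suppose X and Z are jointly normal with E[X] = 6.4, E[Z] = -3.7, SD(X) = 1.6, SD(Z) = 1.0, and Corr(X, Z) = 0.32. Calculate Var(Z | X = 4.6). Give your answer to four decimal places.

The conditional variance in a bivariate normal is σ_Z²(1 − ρ²), independent of x.
Var(Z | X=4.6) = (1.0)²·(1 − (0.32)²) = 1·0.8976 = 0.8976.

0.8976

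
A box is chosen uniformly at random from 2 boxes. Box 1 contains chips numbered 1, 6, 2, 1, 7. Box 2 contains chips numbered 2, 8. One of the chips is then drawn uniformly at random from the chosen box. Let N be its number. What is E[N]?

E[N | box 1] = (1+6+2+1+7)/5 = 17/5.
E[N | box 2] = (2+8)/2 = 5.
By the law of total expectation,
E[N] = (1/2)·(17/5) + (1/2)·(5) = 21/5.

21/5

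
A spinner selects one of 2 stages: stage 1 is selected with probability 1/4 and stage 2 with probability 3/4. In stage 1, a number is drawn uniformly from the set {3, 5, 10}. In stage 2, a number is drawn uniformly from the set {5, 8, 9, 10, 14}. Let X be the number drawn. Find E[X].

E[X | stage 1] = (3+5+10)/3 = 6.
E[X | stage 2] = (5+8+9+10+14)/5 = 46/5.
By the law of total expectation,
E[X] = (1/4)·(6) + (3/4)·(46/5) = 42/5.

42/5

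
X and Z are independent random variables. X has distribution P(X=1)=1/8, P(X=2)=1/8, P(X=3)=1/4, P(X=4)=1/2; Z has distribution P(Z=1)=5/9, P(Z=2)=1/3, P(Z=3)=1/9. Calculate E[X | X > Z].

P(X > Z) = 19/24.
Summing X·P(x,y) over outcomes with X > Z gives 101/36.
E[X | X > Z] = (101/36) / (19/24) = 202/57.

202/57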